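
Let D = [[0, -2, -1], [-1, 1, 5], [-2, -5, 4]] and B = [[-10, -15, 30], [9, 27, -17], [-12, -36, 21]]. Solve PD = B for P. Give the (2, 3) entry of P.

Since D sits to the right of P, P = BD⁻¹.
det D = 5; the adjugate gives D⁻¹ = [[29/5, 13/5, -9/5], [-6/5, -2/5, 1/5], [7/5, 4/5, -2/5]].
P = BD⁻¹ = [[-10, -15, 30], [9, 27, -17], [-12, -36, 21]] · [[29/5, 13/5, -9/5], [-6/5, -2/5, 1/5], [7/5, 4/5, -2/5]] = [[2, 4, 3], [-4, -1, -4], [3, 0, 6]].

-4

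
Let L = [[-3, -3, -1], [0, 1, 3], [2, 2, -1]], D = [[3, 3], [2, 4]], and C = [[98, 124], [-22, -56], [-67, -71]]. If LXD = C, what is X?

X = [[-4, 2], [-5, -5], [3, -4]]

X = L⁻¹CD⁻¹ (apply L⁻¹ on the left and D⁻¹ on the right).
det L = 5, so L⁻¹ = [[-7/5, -1, -8/5], [6/5, 1, 9/5], [-2/5, 0, -3/5]].
det D = 6, so D⁻¹ = [[2/3, -1/2], [-1/3, 1/2]].
L⁻¹C = [[-8, -4], [-25, -35], [1, -7]].
X = (L⁻¹C)D⁻¹ = [[-4, 2], [-5, -5], [3, -4]].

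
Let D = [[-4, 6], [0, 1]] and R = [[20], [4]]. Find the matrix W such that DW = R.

D is on the left of W, so left-multiply by D⁻¹: W = D⁻¹R.
det D = -4; the adjugate gives D⁻¹ = [[-1/4, 3/2], [0, 1]].
W = D⁻¹R = [[-1/4, 3/2], [0, 1]] · [[20], [4]] = [[1], [4]].

W = [[1], [4]]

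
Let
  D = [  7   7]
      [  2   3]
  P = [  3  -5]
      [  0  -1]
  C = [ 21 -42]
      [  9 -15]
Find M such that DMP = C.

M = D⁻¹CP⁻¹ (apply D⁻¹ on the left and P⁻¹ on the right).
det D = 7, so D⁻¹ = [[3/7, -1], [-2/7, 1]].
det P = -3; the adjugate gives P⁻¹ = [[1/3, -5/3], [0, -1]].
D⁻¹C = [[0, -3], [3, -3]].
M = (D⁻¹C)P⁻¹ = [[0, 3], [1, -2]].

M = [[0, 3], [1, -2]]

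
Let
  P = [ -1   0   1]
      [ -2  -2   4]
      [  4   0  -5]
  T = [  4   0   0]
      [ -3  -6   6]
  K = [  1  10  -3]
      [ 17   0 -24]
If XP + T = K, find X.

XP = K − T = [[-3, 10, -3], [20, 6, -30]].
Right-multiplying both sides by P⁻¹ gives X = (K − T)P⁻¹.
det P = -2, so P⁻¹ = [[-5, 0, -1], [-3, -1/2, -1], [-4, 0, -1]].
X = (K − T)P⁻¹ = [[-3, -5, -4], [2, -3, 4]].

X = [[-3, -5, -4], [2, -3, 4]]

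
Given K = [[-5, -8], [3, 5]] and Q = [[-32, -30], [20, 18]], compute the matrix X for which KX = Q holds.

X = [[0, 6], [4, 0]]

Since K multiplies X on the left, X = K⁻¹Q.
det K = -1; the adjugate gives K⁻¹ = [[-5, -8], [3, 5]].
X = K⁻¹Q = [[-5, -8], [3, 5]] · [[-32, -30], [20, 18]] = [[0, 6], [4, 0]].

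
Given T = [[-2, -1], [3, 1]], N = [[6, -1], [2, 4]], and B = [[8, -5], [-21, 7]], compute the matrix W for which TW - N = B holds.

W = [[-5, 5], [-4, -4]]

TW = B + N = [[14, -6], [-19, 11]].
Since T multiplies W on the left, W = T⁻¹(B + N).
det T = 1; the adjugate gives T⁻¹ = [[1, 1], [-3, -2]].
W = T⁻¹(B + N) = [[-5, 5], [-4, -4]].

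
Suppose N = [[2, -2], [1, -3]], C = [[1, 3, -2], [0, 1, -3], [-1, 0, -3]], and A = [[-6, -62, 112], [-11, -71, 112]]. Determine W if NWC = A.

Isolating W: multiply by N⁻¹ from the left and C⁻¹ from the right, so W = N⁻¹AC⁻¹.
N has determinant -4; N⁻¹ = [[3/4, -1/2], [1/4, -1/2]].
det C = 4, so C⁻¹ = [[-3/4, 9/4, -7/4], [3/4, -5/4, 3/4], [1/4, -3/4, 1/4]].
N⁻¹A = [[1, -11, 28], [4, 20, -28]].
W = (N⁻¹A)C⁻¹ = [[-2, -5, -3], [5, 5, 1]].

W = [[-2, -5, -3], [5, 5, 1]]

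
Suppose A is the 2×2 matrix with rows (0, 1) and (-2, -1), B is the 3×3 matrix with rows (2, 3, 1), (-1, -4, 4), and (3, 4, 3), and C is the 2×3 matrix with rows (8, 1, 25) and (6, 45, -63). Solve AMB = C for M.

Left-multiply by A⁻¹ and right-multiply by B⁻¹: M = A⁻¹CB⁻¹.
A has determinant 2; A⁻¹ = [[-1/2, -1/2], [1, 0]].
det B = -3; the adjugate gives B⁻¹ = [[28/3, 5/3, -16/3], [-5, -1, 3], [-8/3, -1/3, 5/3]].
A⁻¹C = [[-7, -23, 19], [8, 1, 25]].
M = (A⁻¹C)B⁻¹ = [[-1, 5, 0], [3, 4, 2]].

M = [[-1, 5, 0], [3, 4, 2]]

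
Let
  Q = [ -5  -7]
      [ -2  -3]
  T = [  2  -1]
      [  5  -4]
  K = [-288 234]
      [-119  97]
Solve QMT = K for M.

Left-multiply by Q⁻¹ and right-multiply by T⁻¹: M = Q⁻¹KT⁻¹.
Q has determinant 1; Q⁻¹ = [[-3, 7], [2, -5]].
det T = -3, so T⁻¹ = [[4/3, -1/3], [5/3, -2/3]].
Q⁻¹K = [[31, -23], [19, -17]].
M = (Q⁻¹K)T⁻¹ = [[3, 5], [-3, 5]].

M = [[3, 5], [-3, 5]]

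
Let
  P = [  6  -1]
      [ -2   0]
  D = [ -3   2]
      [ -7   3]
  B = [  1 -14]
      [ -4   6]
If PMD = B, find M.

M = [[-3, 1], [1, -2]]

Left-multiply by P⁻¹ and right-multiply by D⁻¹: M = P⁻¹BD⁻¹.
det P = -2, so P⁻¹ = [[0, -1/2], [-1, -3]].
det D = 5; the adjugate gives D⁻¹ = [[3/5, -2/5], [7/5, -3/5]].
P⁻¹B = [[2, -3], [11, -4]].
M = (P⁻¹B)D⁻¹ = [[-3, 1], [1, -2]].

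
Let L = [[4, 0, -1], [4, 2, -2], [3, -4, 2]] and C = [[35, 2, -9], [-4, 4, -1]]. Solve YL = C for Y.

Right-multiplying both sides by L⁻¹ gives Y = CL⁻¹.
det L = 6; the adjugate gives L⁻¹ = [[-2/3, 2/3, 1/3], [-7/3, 11/6, 2/3], [-11/3, 8/3, 4/3]].
Y = CL⁻¹ = [[35, 2, -9], [-4, 4, -1]] · [[-2/3, 2/3, 1/3], [-7/3, 11/6, 2/3], [-11/3, 8/3, 4/3]] = [[5, 3, 1], [-3, 2, 0]].

Y = [[5, 3, 1], [-3, 2, 0]]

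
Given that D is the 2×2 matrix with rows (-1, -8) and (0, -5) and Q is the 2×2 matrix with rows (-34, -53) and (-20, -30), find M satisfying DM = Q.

Since D multiplies M on the left, M = D⁻¹Q.
D has determinant 5; D⁻¹ = [[-1, 8/5], [0, -1/5]].
M = D⁻¹Q = [[-1, 8/5], [0, -1/5]] · [[-34, -53], [-20, -30]] = [[2, 5], [4, 6]].

M = [[2, 5], [4, 6]]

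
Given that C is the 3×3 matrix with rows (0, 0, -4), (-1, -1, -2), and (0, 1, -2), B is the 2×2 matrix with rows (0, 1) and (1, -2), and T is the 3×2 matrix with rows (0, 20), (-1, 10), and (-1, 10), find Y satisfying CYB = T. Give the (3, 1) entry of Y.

Y = C⁻¹TB⁻¹ (apply C⁻¹ on the left and B⁻¹ on the right).
det C = 4, so C⁻¹ = [[1, -1, -1], [-1/2, 0, 1], [-1/4, 0, 0]].
det B = -1, so B⁻¹ = [[2, 1], [1, 0]].
C⁻¹T = [[2, 0], [-1, 0], [0, -5]].
Y = (C⁻¹T)B⁻¹ = [[4, 2], [-2, -1], [-5, 0]].

-5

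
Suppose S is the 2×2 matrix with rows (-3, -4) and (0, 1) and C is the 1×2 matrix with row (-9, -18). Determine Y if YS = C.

Since S sits to the right of Y, Y = CS⁻¹.
det S = -3; the adjugate gives S⁻¹ = [[-1/3, -4/3], [0, 1]].
Y = CS⁻¹ = [[-9, -18]] · [[-1/3, -4/3], [0, 1]] = [[3, -6]].

Y = [[3, -6]]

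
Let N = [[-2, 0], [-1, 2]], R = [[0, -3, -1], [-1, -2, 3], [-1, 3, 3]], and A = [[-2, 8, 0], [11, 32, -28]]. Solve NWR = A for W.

W = N⁻¹AR⁻¹ (apply N⁻¹ on the left and R⁻¹ on the right).
det N = -4, so N⁻¹ = [[-1/2, 0], [-1/4, 1/2]].
det R = 5, so R⁻¹ = [[-3, 6/5, -11/5], [0, -1/5, 1/5], [-1, 3/5, -3/5]].
N⁻¹A = [[1, -4, 0], [6, 14, -14]].
W = (N⁻¹A)R⁻¹ = [[-3, 2, -3], [-4, -4, -2]].

W = [[-3, 2, -3], [-4, -4, -2]]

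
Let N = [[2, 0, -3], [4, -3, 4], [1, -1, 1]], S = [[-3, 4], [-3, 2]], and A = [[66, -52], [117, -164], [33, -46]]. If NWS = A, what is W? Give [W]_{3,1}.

-2

W = N⁻¹AS⁻¹ (apply N⁻¹ on the left and S⁻¹ on the right).
det N = 5, so N⁻¹ = [[1/5, 3/5, -9/5], [0, 1, -4], [-1/5, 2/5, -6/5]].
S has determinant 6; S⁻¹ = [[1/3, -2/3], [1/2, -1/2]].
N⁻¹A = [[24, -26], [-15, 20], [-6, 0]].
W = (N⁻¹A)S⁻¹ = [[-5, -3], [5, 0], [-2, 4]].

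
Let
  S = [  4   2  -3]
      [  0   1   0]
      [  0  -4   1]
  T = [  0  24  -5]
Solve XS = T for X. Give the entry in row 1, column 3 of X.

-5

S is on the right of X, so right-multiply by S⁻¹: X = TS⁻¹.
det S = 4; the adjugate gives S⁻¹ = [[1/4, 5/2, 3/4], [0, 1, 0], [0, 4, 1]].
X = TS⁻¹ = [[0, 24, -5]] · [[1/4, 5/2, 3/4], [0, 1, 0], [0, 4, 1]] = [[0, 4, -5]].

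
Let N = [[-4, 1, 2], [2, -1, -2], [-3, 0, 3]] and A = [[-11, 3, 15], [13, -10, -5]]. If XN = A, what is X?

X = [[-2, -5, 3], [-4, 6, 5]]

N is on the right of X, so right-multiply by N⁻¹: X = AN⁻¹.
N has determinant 6; N⁻¹ = [[-1/2, -1/2, 0], [0, -1, -2/3], [-1/2, -1/2, 1/3]].
X = AN⁻¹ = [[-11, 3, 15], [13, -10, -5]] · [[-1/2, -1/2, 0], [0, -1, -2/3], [-1/2, -1/2, 1/3]] = [[-2, -5, 3], [-4, 6, 5]].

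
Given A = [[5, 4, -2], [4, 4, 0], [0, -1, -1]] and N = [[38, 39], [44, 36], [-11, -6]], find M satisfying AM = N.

Since A multiplies M on the left, M = A⁻¹N.
A has determinant 4; A⁻¹ = [[-1, 3/2, 2], [1, -5/4, -2], [-1, 5/4, 1]].
M = A⁻¹N = [[-1, 3/2, 2], [1, -5/4, -2], [-1, 5/4, 1]] · [[38, 39], [44, 36], [-11, -6]] = [[6, 3], [5, 6], [6, 0]].

M = [[6, 3], [5, 6], [6, 0]]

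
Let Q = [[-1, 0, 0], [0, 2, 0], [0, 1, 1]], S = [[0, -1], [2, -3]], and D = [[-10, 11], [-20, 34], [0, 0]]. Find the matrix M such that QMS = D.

M = [[-4, 5], [-2, -5], [2, 5]]

Isolating M: multiply by Q⁻¹ from the left and S⁻¹ from the right, so M = Q⁻¹DS⁻¹.
Q has determinant -2; Q⁻¹ = [[-1, 0, 0], [0, 1/2, 0], [0, -1/2, 1]].
det S = 2; the adjugate gives S⁻¹ = [[-3/2, 1/2], [-1, 0]].
Q⁻¹D = [[10, -11], [-10, 17], [10, -17]].
M = (Q⁻¹D)S⁻¹ = [[-4, 5], [-2, -5], [2, 5]].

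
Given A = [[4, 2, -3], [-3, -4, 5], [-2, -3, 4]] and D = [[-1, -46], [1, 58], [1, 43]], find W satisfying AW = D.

W = [[0, -6], [1, -5], [1, 4]]

Since A multiplies W on the left, W = A⁻¹D.
det A = -3; the adjugate gives A⁻¹ = [[1/3, -1/3, 2/3], [-2/3, -10/3, 11/3], [-1/3, -8/3, 10/3]].
W = A⁻¹D = [[1/3, -1/3, 2/3], [-2/3, -10/3, 11/3], [-1/3, -8/3, 10/3]] · [[-1, -46], [1, 58], [1, 43]] = [[0, -6], [1, -5], [1, 4]].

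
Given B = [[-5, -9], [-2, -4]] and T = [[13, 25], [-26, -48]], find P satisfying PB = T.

P = [[-1, -4], [4, 3]]

Since B sits to the right of P, P = TB⁻¹.
det B = 2; the adjugate gives B⁻¹ = [[-2, 9/2], [1, -5/2]].
P = TB⁻¹ = [[13, 25], [-26, -48]] · [[-2, 9/2], [1, -5/2]] = [[-1, -4], [4, 3]].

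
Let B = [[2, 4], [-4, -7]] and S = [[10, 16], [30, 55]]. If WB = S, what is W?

W = [[-3, -4], [5, -5]]

Right-multiplying both sides by B⁻¹ gives W = SB⁻¹.
B has determinant 2; B⁻¹ = [[-7/2, -2], [2, 1]].
W = SB⁻¹ = [[10, 16], [30, 55]] · [[-7/2, -2], [2, 1]] = [[-3, -4], [5, -5]].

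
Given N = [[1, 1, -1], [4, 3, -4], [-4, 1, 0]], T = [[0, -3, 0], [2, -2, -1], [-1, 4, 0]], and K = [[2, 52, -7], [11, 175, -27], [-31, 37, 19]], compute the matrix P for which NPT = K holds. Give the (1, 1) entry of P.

1

Isolating P: multiply by N⁻¹ from the left and T⁻¹ from the right, so P = N⁻¹KT⁻¹.
det N = 4; the adjugate gives N⁻¹ = [[1, -1/4, -1/4], [4, -1, 0], [4, -5/4, -1/4]].
det T = -3, so T⁻¹ = [[-4/3, 0, -1], [-1/3, 0, 0], [-2, -1, -2]].
N⁻¹K = [[7, -1, -5], [-3, 33, -1], [2, -20, 1]].
P = (N⁻¹K)T⁻¹ = [[1, 5, 3], [-5, 1, 5], [2, -1, -4]].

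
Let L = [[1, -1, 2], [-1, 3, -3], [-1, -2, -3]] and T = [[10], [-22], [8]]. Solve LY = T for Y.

Left-multiplying both sides by L⁻¹ gives Y = L⁻¹T.
L has determinant -5; L⁻¹ = [[3, 7/5, 3/5], [0, 1/5, -1/5], [-1, -3/5, -2/5]].
Y = L⁻¹T = [[3, 7/5, 3/5], [0, 1/5, -1/5], [-1, -3/5, -2/5]] · [[10], [-22], [8]] = [[4], [-6], [0]].

Y = [[4], [-6], [0]]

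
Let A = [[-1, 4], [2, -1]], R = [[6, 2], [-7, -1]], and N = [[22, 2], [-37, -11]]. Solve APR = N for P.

Isolating P: multiply by A⁻¹ from the left and R⁻¹ from the right, so P = A⁻¹NR⁻¹.
A has determinant -7; A⁻¹ = [[1/7, 4/7], [2/7, 1/7]].
R has determinant 8; R⁻¹ = [[-1/8, -1/4], [7/8, 3/4]].
A⁻¹N = [[-18, -6], [1, -1]].
P = (A⁻¹N)R⁻¹ = [[-3, 0], [-1, -1]].

P = [[-3, 0], [-1, -1]]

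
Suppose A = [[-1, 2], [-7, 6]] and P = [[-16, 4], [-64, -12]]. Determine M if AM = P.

M = [[4, 6], [-6, 5]]

Since A multiplies M on the left, M = A⁻¹P.
det A = 8; the adjugate gives A⁻¹ = [[3/4, -1/4], [7/8, -1/8]].
M = A⁻¹P = [[3/4, -1/4], [7/8, -1/8]] · [[-16, 4], [-64, -12]] = [[4, 6], [-6, 5]].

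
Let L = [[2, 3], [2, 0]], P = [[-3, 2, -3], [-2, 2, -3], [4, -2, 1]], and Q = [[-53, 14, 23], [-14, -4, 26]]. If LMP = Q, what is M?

Isolating M: multiply by L⁻¹ from the left and P⁻¹ from the right, so M = L⁻¹QP⁻¹.
det L = -6, so L⁻¹ = [[0, 1/2], [1/3, -1/3]].
P has determinant 4; P⁻¹ = [[-1, 1, 0], [-5/2, 9/4, -3/4], [-1, 1/2, -1/2]].
L⁻¹Q = [[-7, -2, 13], [-13, 6, -1]].
M = (L⁻¹Q)P⁻¹ = [[-1, -5, -5], [-1, 0, -4]].

M = [[-1, -5, -5], [-1, 0, -4]]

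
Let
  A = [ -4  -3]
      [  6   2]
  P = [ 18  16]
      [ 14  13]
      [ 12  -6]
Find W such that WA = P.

W = [[-6, -1], [-5, -1], [6, 6]]

Right-multiplying both sides by A⁻¹ gives W = PA⁻¹.
det A = 10, so A⁻¹ = [[1/5, 3/10], [-3/5, -2/5]].
W = PA⁻¹ = [[18, 16], [14, 13], [12, -6]] · [[1/5, 3/10], [-3/5, -2/5]] = [[-6, -1], [-5, -1], [6, 6]].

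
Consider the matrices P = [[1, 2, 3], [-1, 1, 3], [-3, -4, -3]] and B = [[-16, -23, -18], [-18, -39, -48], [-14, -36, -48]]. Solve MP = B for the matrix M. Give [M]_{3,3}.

Since P sits to the right of M, M = BP⁻¹.
P has determinant 6; P⁻¹ = [[3/2, -1, 1/2], [-2, 1, -1], [7/6, -1/3, 1/2]].
M = BP⁻¹ = [[-16, -23, -18], [-18, -39, -48], [-14, -36, -48]] · [[3/2, -1, 1/2], [-2, 1, -1], [7/6, -1/3, 1/2]] = [[1, -1, 6], [-5, -5, 6], [-5, -6, 5]].

5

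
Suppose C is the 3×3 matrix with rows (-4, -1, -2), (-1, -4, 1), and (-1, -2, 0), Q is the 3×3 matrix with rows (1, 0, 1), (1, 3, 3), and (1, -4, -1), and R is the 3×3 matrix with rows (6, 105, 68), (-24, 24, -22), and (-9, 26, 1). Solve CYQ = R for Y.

Y = [[2, -4, 3], [-5, 5, 4], [-1, -4, -2]]

Left-multiply by C⁻¹ and right-multiply by Q⁻¹: Y = C⁻¹RQ⁻¹.
det C = -3, so C⁻¹ = [[-2/3, -4/3, 3], [1/3, 2/3, -2], [2/3, 7/3, -5]].
det Q = 2; the adjugate gives Q⁻¹ = [[9/2, -2, -3/2], [2, -1, -1], [-7/2, 2, 3/2]].
C⁻¹R = [[1, -24, -13], [4, -1, 6], [-7, -4, -11]].
Y = (C⁻¹R)Q⁻¹ = [[2, -4, 3], [-5, 5, 4], [-1, -4, -2]].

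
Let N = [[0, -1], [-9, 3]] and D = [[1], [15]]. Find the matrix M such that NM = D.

Left-multiplying both sides by N⁻¹ gives M = N⁻¹D.
det N = -9, so N⁻¹ = [[-1/3, -1/9], [-1, 0]].
M = N⁻¹D = [[-1/3, -1/9], [-1, 0]] · [[1], [15]] = [[-2], [-1]].

M = [[-2], [-1]]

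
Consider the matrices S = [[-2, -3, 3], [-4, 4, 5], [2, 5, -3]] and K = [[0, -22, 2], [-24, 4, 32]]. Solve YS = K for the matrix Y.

Y = [[3, -2, -1], [4, 4, 0]]

Since S sits to the right of Y, Y = KS⁻¹.
det S = -4, so S⁻¹ = [[37/4, -3/2, 27/4], [1/2, 0, 1/2], [7, -1, 5]].
Y = KS⁻¹ = [[0, -22, 2], [-24, 4, 32]] · [[37/4, -3/2, 27/4], [1/2, 0, 1/2], [7, -1, 5]] = [[3, -2, -1], [4, 4, 0]].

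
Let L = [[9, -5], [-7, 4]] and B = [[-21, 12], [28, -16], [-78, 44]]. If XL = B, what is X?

X = [[0, 3], [0, -4], [-4, 6]]

Right-multiplying both sides by L⁻¹ gives X = BL⁻¹.
det L = 1; the adjugate gives L⁻¹ = [[4, 5], [7, 9]].
X = BL⁻¹ = [[-21, 12], [28, -16], [-78, 44]] · [[4, 5], [7, 9]] = [[0, 3], [0, -4], [-4, 6]].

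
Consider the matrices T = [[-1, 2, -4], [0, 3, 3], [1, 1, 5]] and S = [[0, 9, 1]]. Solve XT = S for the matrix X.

Right-multiplying both sides by T⁻¹ gives X = ST⁻¹.
T has determinant 6; T⁻¹ = [[2, -7/3, 3], [1/2, -1/6, 1/2], [-1/2, 1/2, -1/2]].
X = ST⁻¹ = [[0, 9, 1]] · [[2, -7/3, 3], [1/2, -1/6, 1/2], [-1/2, 1/2, -1/2]] = [[4, -1, 4]].

X = [[4, -1, 4]]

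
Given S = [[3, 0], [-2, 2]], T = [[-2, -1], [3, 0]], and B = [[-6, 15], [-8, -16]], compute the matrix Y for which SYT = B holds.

Isolating Y: multiply by S⁻¹ from the left and T⁻¹ from the right, so Y = S⁻¹BT⁻¹.
det S = 6; the adjugate gives S⁻¹ = [[1/3, 0], [1/3, 1/2]].
det T = 3, so T⁻¹ = [[0, 1/3], [-1, -2/3]].
S⁻¹B = [[-2, 5], [-6, -3]].
Y = (S⁻¹B)T⁻¹ = [[-5, -4], [3, 0]].

Y = [[-5, -4], [3, 0]]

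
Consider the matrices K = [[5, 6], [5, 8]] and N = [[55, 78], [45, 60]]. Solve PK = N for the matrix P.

K is on the right of P, so right-multiply by K⁻¹: P = NK⁻¹.
det K = 10; the adjugate gives K⁻¹ = [[4/5, -3/5], [-1/2, 1/2]].
P = NK⁻¹ = [[55, 78], [45, 60]] · [[4/5, -3/5], [-1/2, 1/2]] = [[5, 6], [6, 3]].

P = [[5, 6], [6, 3]]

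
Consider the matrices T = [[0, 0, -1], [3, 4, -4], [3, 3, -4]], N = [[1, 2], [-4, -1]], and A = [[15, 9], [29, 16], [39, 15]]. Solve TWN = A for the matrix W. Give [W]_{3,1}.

Left-multiply by T⁻¹ and right-multiply by N⁻¹: W = T⁻¹AN⁻¹.
det T = 3, so T⁻¹ = [[-4/3, -1, 4/3], [0, 1, -1], [-1, 0, 0]].
det N = 7; the adjugate gives N⁻¹ = [[-1/7, -2/7], [4/7, 1/7]].
T⁻¹A = [[3, -8], [-10, 1], [-15, -9]].
W = (T⁻¹A)N⁻¹ = [[-5, -2], [2, 3], [-3, 3]].

-3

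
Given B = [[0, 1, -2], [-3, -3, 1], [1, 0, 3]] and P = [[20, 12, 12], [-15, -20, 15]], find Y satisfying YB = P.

Right-multiplying both sides by B⁻¹ gives Y = PB⁻¹.
det B = 4; the adjugate gives B⁻¹ = [[-9/4, -3/4, -5/4], [5/2, 1/2, 3/2], [3/4, 1/4, 3/4]].
Y = PB⁻¹ = [[20, 12, 12], [-15, -20, 15]] · [[-9/4, -3/4, -5/4], [5/2, 1/2, 3/2], [3/4, 1/4, 3/4]] = [[-6, -6, 2], [-5, 5, 0]].

Y = [[-6, -6, 2], [-5, 5, 0]]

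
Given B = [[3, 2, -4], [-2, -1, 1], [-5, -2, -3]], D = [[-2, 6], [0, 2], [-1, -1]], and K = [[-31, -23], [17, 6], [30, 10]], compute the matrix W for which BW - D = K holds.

BW = K + D = [[-33, -17], [17, 8], [29, 9]].
Left-multiplying both sides by B⁻¹ gives W = B⁻¹(K + D).
det B = -3; the adjugate gives B⁻¹ = [[-5/3, -14/3, 2/3], [11/3, 29/3, -5/3], [1/3, 4/3, -1/3]].
W = B⁻¹(K + D) = [[-5, -3], [-5, 0], [2, 2]].

W = [[-5, -3], [-5, 0], [2, 2]]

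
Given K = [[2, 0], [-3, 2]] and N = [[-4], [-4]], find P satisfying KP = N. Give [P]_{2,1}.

-5

Since K multiplies P on the left, P = K⁻¹N.
det K = 4; the adjugate gives K⁻¹ = [[1/2, 0], [3/4, 1/2]].
P = K⁻¹N = [[1/2, 0], [3/4, 1/2]] · [[-4], [-4]] = [[-2], [-5]].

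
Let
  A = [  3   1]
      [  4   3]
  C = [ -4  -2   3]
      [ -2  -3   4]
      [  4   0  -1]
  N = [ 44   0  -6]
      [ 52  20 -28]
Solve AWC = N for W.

W = [[-4, 4, 2], [-3, -2, -5]]

W = A⁻¹NC⁻¹ (apply A⁻¹ on the left and C⁻¹ on the right).
det A = 5, so A⁻¹ = [[3/5, -1/5], [-4/5, 3/5]].
det C = -4, so C⁻¹ = [[-3/4, 1/2, -1/4], [-7/2, 2, -5/2], [-3, 2, -2]].
A⁻¹N = [[16, -4, 2], [-4, 12, -12]].
W = (A⁻¹N)C⁻¹ = [[-4, 4, 2], [-3, -2, -5]].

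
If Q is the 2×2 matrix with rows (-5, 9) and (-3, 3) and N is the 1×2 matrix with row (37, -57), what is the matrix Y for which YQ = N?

Y = [[-5, -4]]

Q is on the right of Y, so right-multiply by Q⁻¹: Y = NQ⁻¹.
Q has determinant 12; Q⁻¹ = [[1/4, -3/4], [1/4, -5/12]].
Y = NQ⁻¹ = [[37, -57]] · [[1/4, -3/4], [1/4, -5/12]] = [[-5, -4]].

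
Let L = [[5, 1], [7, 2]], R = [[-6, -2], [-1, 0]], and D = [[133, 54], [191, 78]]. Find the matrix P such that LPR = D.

P = L⁻¹DR⁻¹ (apply L⁻¹ on the left and R⁻¹ on the right).
det L = 3, so L⁻¹ = [[2/3, -1/3], [-7/3, 5/3]].
det R = -2; the adjugate gives R⁻¹ = [[0, -1], [-1/2, 3]].
L⁻¹D = [[25, 10], [8, 4]].
P = (L⁻¹D)R⁻¹ = [[-5, 5], [-2, 4]].

P = [[-5, 5], [-2, 4]]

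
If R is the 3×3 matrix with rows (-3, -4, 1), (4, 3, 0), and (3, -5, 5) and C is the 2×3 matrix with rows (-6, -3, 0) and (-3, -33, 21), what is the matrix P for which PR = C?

Right-multiplying both sides by R⁻¹ gives P = CR⁻¹.
R has determinant 6; R⁻¹ = [[5/2, 5/2, -1/2], [-10/3, -3, 2/3], [-29/6, -9/2, 7/6]].
P = CR⁻¹ = [[-6, -3, 0], [-3, -33, 21]] · [[5/2, 5/2, -1/2], [-10/3, -3, 2/3], [-29/6, -9/2, 7/6]] = [[-5, -6, 1], [1, -3, 4]].

P = [[-5, -6, 1], [1, -3, 4]]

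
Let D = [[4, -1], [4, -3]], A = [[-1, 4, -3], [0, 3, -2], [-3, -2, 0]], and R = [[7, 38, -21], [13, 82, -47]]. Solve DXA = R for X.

Isolating X: multiply by D⁻¹ from the left and A⁻¹ from the right, so X = D⁻¹RA⁻¹.
det D = -8, so D⁻¹ = [[3/8, -1/8], [1/2, -1/2]].
det A = 1; the adjugate gives A⁻¹ = [[-4, 6, 1], [6, -9, -2], [9, -14, -3]].
D⁻¹R = [[1, 4, -2], [-3, -22, 13]].
X = (D⁻¹R)A⁻¹ = [[2, -2, -1], [-3, -2, 2]].

X = [[2, -2, -1], [-3, -2, 2]]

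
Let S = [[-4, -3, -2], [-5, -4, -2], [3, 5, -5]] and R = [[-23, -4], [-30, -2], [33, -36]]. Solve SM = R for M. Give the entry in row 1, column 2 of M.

-2

S is on the left of M, so left-multiply by S⁻¹: M = S⁻¹R.
S has determinant -1; S⁻¹ = [[-30, 25, 2], [31, -26, -2], [13, -11, -1]].
M = S⁻¹R = [[-30, 25, 2], [31, -26, -2], [13, -11, -1]] · [[-23, -4], [-30, -2], [33, -36]] = [[6, -2], [1, 0], [-2, 6]].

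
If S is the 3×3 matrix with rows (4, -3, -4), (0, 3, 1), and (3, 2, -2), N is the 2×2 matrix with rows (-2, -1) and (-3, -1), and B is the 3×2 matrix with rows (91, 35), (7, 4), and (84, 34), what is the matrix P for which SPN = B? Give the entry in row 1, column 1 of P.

Isolating P: multiply by S⁻¹ from the left and N⁻¹ from the right, so P = S⁻¹BN⁻¹.
det S = -5, so S⁻¹ = [[8/5, 14/5, -9/5], [-3/5, -4/5, 4/5], [9/5, 17/5, -12/5]].
det N = -1; the adjugate gives N⁻¹ = [[1, -1], [-3, 2]].
S⁻¹B = [[14, 6], [7, 3], [-14, -5]].
P = (S⁻¹B)N⁻¹ = [[-4, -2], [-2, -1], [1, 4]].

-4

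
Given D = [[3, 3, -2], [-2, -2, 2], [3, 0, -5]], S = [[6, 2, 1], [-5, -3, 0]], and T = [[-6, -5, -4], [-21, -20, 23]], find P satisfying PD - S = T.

P = [[-1, 0, 1], [-5, 4, -1]]

PD = T + S = [[0, -3, -3], [-26, -23, 23]].
Right-multiplying both sides by D⁻¹ gives P = (T + S)D⁻¹.
det D = 6; the adjugate gives D⁻¹ = [[5/3, 5/2, 1/3], [-2/3, -3/2, -1/3], [1, 3/2, 0]].
P = (T + S)D⁻¹ = [[-1, 0, 1], [-5, 4, -1]].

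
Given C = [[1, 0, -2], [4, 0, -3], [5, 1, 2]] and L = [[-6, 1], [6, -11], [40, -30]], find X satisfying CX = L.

Left-multiplying both sides by C⁻¹ gives X = C⁻¹L.
det C = -5, so C⁻¹ = [[-3/5, 2/5, 0], [23/5, -12/5, 1], [-4/5, 1/5, 0]].
X = C⁻¹L = [[-3/5, 2/5, 0], [23/5, -12/5, 1], [-4/5, 1/5, 0]] · [[-6, 1], [6, -11], [40, -30]] = [[6, -5], [-2, 1], [6, -3]].

X = [[6, -5], [-2, 1], [6, -3]]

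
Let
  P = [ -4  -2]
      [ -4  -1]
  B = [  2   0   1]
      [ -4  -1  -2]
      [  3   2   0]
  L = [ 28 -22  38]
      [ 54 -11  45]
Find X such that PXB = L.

X = P⁻¹LB⁻¹ (apply P⁻¹ on the left and B⁻¹ on the right).
det P = -4, so P⁻¹ = [[1/4, -1/2], [-1, 1]].
B has determinant 3; B⁻¹ = [[4/3, 2/3, 1/3], [-2, -1, 0], [-5/3, -4/3, -2/3]].
P⁻¹L = [[-20, 0, -13], [26, 11, 7]].
X = (P⁻¹L)B⁻¹ = [[-5, 4, 2], [1, -3, 4]].

X = [[-5, 4, 2], [1, -3, 4]]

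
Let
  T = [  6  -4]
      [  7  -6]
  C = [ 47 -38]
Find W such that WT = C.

W = [[2, 5]]

Since T sits to the right of W, W = CT⁻¹.
det T = -8, so T⁻¹ = [[3/4, -1/2], [7/8, -3/4]].
W = CT⁻¹ = [[47, -38]] · [[3/4, -1/2], [7/8, -3/4]] = [[2, 5]].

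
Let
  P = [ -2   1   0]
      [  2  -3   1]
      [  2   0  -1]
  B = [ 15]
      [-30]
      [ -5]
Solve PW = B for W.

W = [[-5], [5], [-5]]

Since P multiplies W on the left, W = P⁻¹B.
det P = -2, so P⁻¹ = [[-3/2, -1/2, -1/2], [-2, -1, -1], [-3, -1, -2]].
W = P⁻¹B = [[-3/2, -1/2, -1/2], [-2, -1, -1], [-3, -1, -2]] · [[15], [-30], [-5]] = [[-5], [5], [-5]].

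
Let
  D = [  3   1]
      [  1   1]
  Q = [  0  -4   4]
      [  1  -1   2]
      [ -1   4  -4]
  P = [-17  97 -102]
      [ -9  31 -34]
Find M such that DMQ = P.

Left-multiply by D⁻¹ and right-multiply by Q⁻¹: M = D⁻¹PQ⁻¹.
D has determinant 2; D⁻¹ = [[1/2, -1/2], [-1/2, 3/2]].
det Q = 4; the adjugate gives Q⁻¹ = [[-1, 0, -1], [1/2, 1, 1], [3/4, 1, 1]].
D⁻¹P = [[-4, 33, -34], [-5, -2, 0]].
M = (D⁻¹P)Q⁻¹ = [[-5, -1, 3], [4, -2, 3]].

M = [[-5, -1, 3], [4, -2, 3]]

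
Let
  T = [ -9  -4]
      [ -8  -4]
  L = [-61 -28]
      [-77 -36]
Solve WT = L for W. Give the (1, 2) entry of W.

2

Since T sits to the right of W, W = LT⁻¹.
T has determinant 4; T⁻¹ = [[-1, 1], [2, -9/4]].
W = LT⁻¹ = [[-61, -28], [-77, -36]] · [[-1, 1], [2, -9/4]] = [[5, 2], [5, 4]].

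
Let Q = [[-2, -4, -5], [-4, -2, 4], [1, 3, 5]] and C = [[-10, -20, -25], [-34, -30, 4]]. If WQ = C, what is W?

W = [[5, 0, 0], [6, 6, 2]]

Since Q sits to the right of W, W = CQ⁻¹.
Q has determinant -2; Q⁻¹ = [[11, -5/2, 13], [-12, 5/2, -14], [5, -1, 6]].
W = CQ⁻¹ = [[-10, -20, -25], [-34, -30, 4]] · [[11, -5/2, 13], [-12, 5/2, -14], [5, -1, 6]] = [[5, 0, 0], [6, 6, 2]].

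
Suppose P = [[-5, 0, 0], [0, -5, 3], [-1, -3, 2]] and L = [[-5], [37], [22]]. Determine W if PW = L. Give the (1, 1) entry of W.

Since P multiplies W on the left, W = P⁻¹L.
det P = 5; the adjugate gives P⁻¹ = [[-1/5, 0, 0], [-3/5, -2, 3], [-1, -3, 5]].
W = P⁻¹L = [[-1/5, 0, 0], [-3/5, -2, 3], [-1, -3, 5]] · [[-5], [37], [22]] = [[1], [-5], [4]].

1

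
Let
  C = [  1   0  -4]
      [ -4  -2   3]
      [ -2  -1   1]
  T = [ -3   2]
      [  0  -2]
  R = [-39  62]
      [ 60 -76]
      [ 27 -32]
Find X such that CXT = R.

X = [[5, -2], [-3, 1], [-2, 4]]

Isolating X: multiply by C⁻¹ from the left and T⁻¹ from the right, so X = C⁻¹RT⁻¹.
det C = 1, so C⁻¹ = [[1, 4, -8], [-2, -7, 13], [0, 1, -2]].
T has determinant 6; T⁻¹ = [[-1/3, -1/3], [0, -1/2]].
C⁻¹R = [[-15, 14], [9, -8], [6, -12]].
X = (C⁻¹R)T⁻¹ = [[5, -2], [-3, 1], [-2, 4]].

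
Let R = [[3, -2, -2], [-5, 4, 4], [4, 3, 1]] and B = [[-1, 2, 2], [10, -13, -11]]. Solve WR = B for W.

W = [[3, 2, 0], [3, -1, -1]]

Since R sits to the right of W, W = BR⁻¹.
det R = -4, so R⁻¹ = [[2, 1, 0], [-21/4, -11/4, 1/2], [31/4, 17/4, -1/2]].
W = BR⁻¹ = [[-1, 2, 2], [10, -13, -11]] · [[2, 1, 0], [-21/4, -11/4, 1/2], [31/4, 17/4, -1/2]] = [[3, 2, 0], [3, -1, -1]].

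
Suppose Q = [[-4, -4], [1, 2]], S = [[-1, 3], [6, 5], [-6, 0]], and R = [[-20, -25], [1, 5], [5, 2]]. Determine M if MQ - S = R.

M = [[5, -1], [-1, 3], [1, 3]]

MQ = R + S = [[-21, -22], [7, 10], [-1, 2]].
Q is on the right of M, so right-multiply by Q⁻¹: M = (R + S)Q⁻¹.
Q has determinant -4; Q⁻¹ = [[-1/2, -1], [1/4, 1]].
M = (R + S)Q⁻¹ = [[5, -1], [-1, 3], [1, 3]].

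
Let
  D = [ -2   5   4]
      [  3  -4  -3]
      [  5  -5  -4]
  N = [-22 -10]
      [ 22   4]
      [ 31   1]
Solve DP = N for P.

Left-multiplying both sides by D⁻¹ gives P = D⁻¹N.
D has determinant 3; D⁻¹ = [[1/3, 0, 1/3], [-1, -4, 2], [5/3, 5, -7/3]].
P = D⁻¹N = [[1/3, 0, 1/3], [-1, -4, 2], [5/3, 5, -7/3]] · [[-22, -10], [22, 4], [31, 1]] = [[3, -3], [-4, -4], [1, 1]].

P = [[3, -3], [-4, -4], [1, 1]]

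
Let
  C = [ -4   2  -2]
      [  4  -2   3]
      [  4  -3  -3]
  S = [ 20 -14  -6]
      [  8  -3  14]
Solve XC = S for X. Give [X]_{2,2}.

5

Right-multiplying both sides by C⁻¹ gives X = SC⁻¹.
C has determinant -4; C⁻¹ = [[-15/4, -3, -1/2], [-6, -5, -1], [1, 1, 0]].
X = SC⁻¹ = [[20, -14, -6], [8, -3, 14]] · [[-15/4, -3, -1/2], [-6, -5, -1], [1, 1, 0]] = [[3, 4, 4], [2, 5, -1]].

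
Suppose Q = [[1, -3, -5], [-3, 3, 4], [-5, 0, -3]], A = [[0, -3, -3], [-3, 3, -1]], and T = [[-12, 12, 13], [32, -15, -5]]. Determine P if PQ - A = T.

PQ = T + A = [[-12, 9, 10], [29, -12, -6]].
Since Q sits to the right of P, P = (T + A)Q⁻¹.
det Q = 3; the adjugate gives Q⁻¹ = [[-3, -3, 1], [-29/3, -28/3, 11/3], [5, 5, -2]].
P = (T + A)Q⁻¹ = [[-1, 2, 1], [-1, -5, -3]].

P = [[-1, 2, 1], [-1, -5, -3]]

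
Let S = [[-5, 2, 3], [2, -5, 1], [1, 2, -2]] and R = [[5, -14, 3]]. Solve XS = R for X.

S is on the right of X, so right-multiply by S⁻¹: X = RS⁻¹.
det S = -3; the adjugate gives S⁻¹ = [[-8/3, -10/3, -17/3], [-5/3, -7/3, -11/3], [-3, -4, -7]].
X = RS⁻¹ = [[5, -14, 3]] · [[-8/3, -10/3, -17/3], [-5/3, -7/3, -11/3], [-3, -4, -7]] = [[1, 4, 2]].

X = [[1, 4, 2]]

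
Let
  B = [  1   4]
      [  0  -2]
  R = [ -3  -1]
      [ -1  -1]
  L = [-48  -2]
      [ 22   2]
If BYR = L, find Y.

Y = [[3, -5], [5, -4]]

Y = B⁻¹LR⁻¹ (apply B⁻¹ on the left and R⁻¹ on the right).
det B = -2; the adjugate gives B⁻¹ = [[1, 2], [0, -1/2]].
R has determinant 2; R⁻¹ = [[-1/2, 1/2], [1/2, -3/2]].
B⁻¹L = [[-4, 2], [-11, -1]].
Y = (B⁻¹L)R⁻¹ = [[3, -5], [5, -4]].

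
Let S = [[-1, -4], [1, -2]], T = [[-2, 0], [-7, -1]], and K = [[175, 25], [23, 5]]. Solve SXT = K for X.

X = [[4, 5], [-1, 5]]

Left-multiply by S⁻¹ and right-multiply by T⁻¹: X = S⁻¹KT⁻¹.
det S = 6; the adjugate gives S⁻¹ = [[-1/3, 2/3], [-1/6, -1/6]].
det T = 2, so T⁻¹ = [[-1/2, 0], [7/2, -1]].
S⁻¹K = [[-43, -5], [-33, -5]].
X = (S⁻¹K)T⁻¹ = [[4, 5], [-1, 5]].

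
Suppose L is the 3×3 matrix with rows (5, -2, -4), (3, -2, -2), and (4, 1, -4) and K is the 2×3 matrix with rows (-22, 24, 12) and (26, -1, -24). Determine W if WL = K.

W = [[-4, -6, 4], [4, -2, 3]]

Since L sits to the right of W, W = KL⁻¹.
L has determinant -2; L⁻¹ = [[-5, 6, 2], [-2, 2, 1], [-11/2, 13/2, 2]].
W = KL⁻¹ = [[-22, 24, 12], [26, -1, -24]] · [[-5, 6, 2], [-2, 2, 1], [-11/2, 13/2, 2]] = [[-4, -6, 4], [4, -2, 3]].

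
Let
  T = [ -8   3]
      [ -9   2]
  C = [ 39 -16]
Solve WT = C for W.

W = [[-6, 1]]

T is on the right of W, so right-multiply by T⁻¹: W = CT⁻¹.
det T = 11, so T⁻¹ = [[2/11, -3/11], [9/11, -8/11]].
W = CT⁻¹ = [[39, -16]] · [[2/11, -3/11], [9/11, -8/11]] = [[-6, 1]].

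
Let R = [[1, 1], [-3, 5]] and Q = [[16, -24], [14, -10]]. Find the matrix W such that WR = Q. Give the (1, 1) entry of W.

1

R is on the right of W, so right-multiply by R⁻¹: W = QR⁻¹.
det R = 8, so R⁻¹ = [[5/8, -1/8], [3/8, 1/8]].
W = QR⁻¹ = [[16, -24], [14, -10]] · [[5/8, -1/8], [3/8, 1/8]] = [[1, -5], [5, -3]].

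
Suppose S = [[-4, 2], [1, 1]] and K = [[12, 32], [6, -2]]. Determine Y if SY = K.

Y = [[0, -6], [6, 4]]

S is on the left of Y, so left-multiply by S⁻¹: Y = S⁻¹K.
S has determinant -6; S⁻¹ = [[-1/6, 1/3], [1/6, 2/3]].
Y = S⁻¹K = [[-1/6, 1/3], [1/6, 2/3]] · [[12, 32], [6, -2]] = [[0, -6], [6, 4]].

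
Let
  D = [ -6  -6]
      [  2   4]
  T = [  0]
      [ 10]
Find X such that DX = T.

D is on the left of X, so left-multiply by D⁻¹: X = D⁻¹T.
det D = -12, so D⁻¹ = [[-1/3, -1/2], [1/6, 1/2]].
X = D⁻¹T = [[-1/3, -1/2], [1/6, 1/2]] · [[0], [10]] = [[-5], [5]].

X = [[-5], [5]]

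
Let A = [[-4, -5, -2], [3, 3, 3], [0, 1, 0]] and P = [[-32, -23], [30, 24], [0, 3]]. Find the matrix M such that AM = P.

M = [[6, -1], [0, 3], [4, 6]]

Since A multiplies M on the left, M = A⁻¹P.
det A = 6, so A⁻¹ = [[-1/2, -1/3, -3/2], [0, 0, 1], [1/2, 2/3, 1/2]].
M = A⁻¹P = [[-1/2, -1/3, -3/2], [0, 0, 1], [1/2, 2/3, 1/2]] · [[-32, -23], [30, 24], [0, 3]] = [[6, -1], [0, 3], [4, 6]].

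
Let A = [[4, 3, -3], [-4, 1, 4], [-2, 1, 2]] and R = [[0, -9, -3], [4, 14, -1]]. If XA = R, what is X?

A is on the right of X, so right-multiply by A⁻¹: X = RA⁻¹.
det A = -2; the adjugate gives A⁻¹ = [[1, 9/2, -15/2], [0, -1, 2], [1, 5, -8]].
X = RA⁻¹ = [[0, -9, -3], [4, 14, -1]] · [[1, 9/2, -15/2], [0, -1, 2], [1, 5, -8]] = [[-3, -6, 6], [3, -1, 6]].

X = [[-3, -6, 6], [3, -1, 6]]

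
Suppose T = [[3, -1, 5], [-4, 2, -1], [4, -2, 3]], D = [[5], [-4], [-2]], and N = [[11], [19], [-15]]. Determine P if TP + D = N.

P = [[-5], [4], [5]]

TP = N − D = [[6], [23], [-13]].
Left-multiplying both sides by T⁻¹ gives P = T⁻¹(N − D).
det T = 4; the adjugate gives T⁻¹ = [[1, -7/4, -9/4], [2, -11/4, -17/4], [0, 1/2, 1/2]].
P = T⁻¹(N − D) = [[-5], [4], [5]].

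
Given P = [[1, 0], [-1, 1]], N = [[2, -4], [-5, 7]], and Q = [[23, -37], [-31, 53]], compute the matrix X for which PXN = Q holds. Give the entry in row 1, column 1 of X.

Left-multiply by P⁻¹ and right-multiply by N⁻¹: X = P⁻¹QN⁻¹.
det P = 1; the adjugate gives P⁻¹ = [[1, 0], [1, 1]].
det N = -6; the adjugate gives N⁻¹ = [[-7/6, -2/3], [-5/6, -1/3]].
P⁻¹Q = [[23, -37], [-8, 16]].
X = (P⁻¹Q)N⁻¹ = [[4, -3], [-4, 0]].

4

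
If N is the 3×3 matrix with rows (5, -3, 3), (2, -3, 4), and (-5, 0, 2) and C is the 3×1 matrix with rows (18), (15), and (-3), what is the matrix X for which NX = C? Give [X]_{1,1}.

3

Left-multiplying both sides by N⁻¹ gives X = N⁻¹C.
det N = -3; the adjugate gives N⁻¹ = [[2, -2, 1], [8, -25/3, 14/3], [5, -5, 3]].
X = N⁻¹C = [[2, -2, 1], [8, -25/3, 14/3], [5, -5, 3]] · [[18], [15], [-3]] = [[3], [5], [6]].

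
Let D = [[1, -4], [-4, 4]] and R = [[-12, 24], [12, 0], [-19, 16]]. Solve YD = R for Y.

D is on the right of Y, so right-multiply by D⁻¹: Y = RD⁻¹.
det D = -12; the adjugate gives D⁻¹ = [[-1/3, -1/3], [-1/3, -1/12]].
Y = RD⁻¹ = [[-12, 24], [12, 0], [-19, 16]] · [[-1/3, -1/3], [-1/3, -1/12]] = [[-4, 2], [-4, -4], [1, 5]].

Y = [[-4, 2], [-4, -4], [1, 5]]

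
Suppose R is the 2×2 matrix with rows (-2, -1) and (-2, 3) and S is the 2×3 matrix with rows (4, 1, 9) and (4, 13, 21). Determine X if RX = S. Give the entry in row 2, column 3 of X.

R is on the left of X, so left-multiply by R⁻¹: X = R⁻¹S.
det R = -8; the adjugate gives R⁻¹ = [[-3/8, -1/8], [-1/4, 1/4]].
X = R⁻¹S = [[-3/8, -1/8], [-1/4, 1/4]] · [[4, 1, 9], [4, 13, 21]] = [[-2, -2, -6], [0, 3, 3]].

3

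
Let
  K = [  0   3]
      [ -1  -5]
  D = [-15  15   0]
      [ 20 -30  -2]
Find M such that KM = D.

Since K multiplies M on the left, M = K⁻¹D.
det K = 3; the adjugate gives K⁻¹ = [[-5/3, -1], [1/3, 0]].
M = K⁻¹D = [[-5/3, -1], [1/3, 0]] · [[-15, 15, 0], [20, -30, -2]] = [[5, 5, 2], [-5, 5, 0]].

M = [[5, 5, 2], [-5, 5, 0]]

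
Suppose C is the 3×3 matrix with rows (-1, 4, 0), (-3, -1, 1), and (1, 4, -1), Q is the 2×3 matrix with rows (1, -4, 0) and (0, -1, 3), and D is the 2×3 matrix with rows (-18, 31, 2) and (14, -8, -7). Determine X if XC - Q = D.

X = [[5, 5, 3], [-4, -3, 1]]

XC = D + Q = [[-17, 27, 2], [14, -9, -4]].
Right-multiplying both sides by C⁻¹ gives X = (D + Q)C⁻¹.
C has determinant -5; C⁻¹ = [[3/5, -4/5, -4/5], [2/5, -1/5, -1/5], [11/5, -8/5, -13/5]].
X = (D + Q)C⁻¹ = [[5, 5, 3], [-4, -3, 1]].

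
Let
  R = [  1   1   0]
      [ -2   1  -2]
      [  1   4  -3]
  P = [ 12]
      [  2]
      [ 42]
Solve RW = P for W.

W = [[6], [6], [-4]]

R is on the left of W, so left-multiply by R⁻¹: W = R⁻¹P.
R has determinant -3; R⁻¹ = [[-5/3, -1, 2/3], [8/3, 1, -2/3], [3, 1, -1]].
W = R⁻¹P = [[-5/3, -1, 2/3], [8/3, 1, -2/3], [3, 1, -1]] · [[12], [2], [42]] = [[6], [6], [-4]].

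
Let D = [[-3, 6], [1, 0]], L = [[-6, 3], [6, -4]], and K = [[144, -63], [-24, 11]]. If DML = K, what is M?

Left-multiply by D⁻¹ and right-multiply by L⁻¹: M = D⁻¹KL⁻¹.
det D = -6; the adjugate gives D⁻¹ = [[0, 1], [1/6, 1/2]].
det L = 6, so L⁻¹ = [[-2/3, -1/2], [-1, -1]].
D⁻¹K = [[-24, 11], [12, -5]].
M = (D⁻¹K)L⁻¹ = [[5, 1], [-3, -1]].

M = [[5, 1], [-3, -1]]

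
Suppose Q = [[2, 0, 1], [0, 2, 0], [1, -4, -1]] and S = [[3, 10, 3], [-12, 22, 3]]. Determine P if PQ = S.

P = [[2, 3, -1], [-3, -1, -6]]

Since Q sits to the right of P, P = SQ⁻¹.
det Q = -6; the adjugate gives Q⁻¹ = [[1/3, 2/3, 1/3], [0, 1/2, 0], [1/3, -4/3, -2/3]].
P = SQ⁻¹ = [[3, 10, 3], [-12, 22, 3]] · [[1/3, 2/3, 1/3], [0, 1/2, 0], [1/3, -4/3, -2/3]] = [[2, 3, -1], [-3, -1, -6]].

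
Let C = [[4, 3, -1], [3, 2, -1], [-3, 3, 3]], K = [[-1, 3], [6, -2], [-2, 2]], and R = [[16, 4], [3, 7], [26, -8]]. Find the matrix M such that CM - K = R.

M = [[1, 3], [5, -1], [4, 2]]

CM = R + K = [[15, 7], [9, 5], [24, -6]].
Left-multiplying both sides by C⁻¹ gives M = C⁻¹(R + K).
C has determinant 3; C⁻¹ = [[3, -4, -1/3], [-2, 3, 1/3], [5, -7, -1/3]].
M = C⁻¹(R + K) = [[1, 3], [5, -1], [4, 2]].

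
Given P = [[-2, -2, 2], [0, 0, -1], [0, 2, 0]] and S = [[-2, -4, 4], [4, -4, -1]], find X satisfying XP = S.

X = [[1, -2, -1], [-2, -3, -4]]

P is on the right of X, so right-multiply by P⁻¹: X = SP⁻¹.
det P = -4, so P⁻¹ = [[-1/2, -1, -1/2], [0, 0, 1/2], [0, -1, 0]].
X = SP⁻¹ = [[-2, -4, 4], [4, -4, -1]] · [[-1/2, -1, -1/2], [0, 0, 1/2], [0, -1, 0]] = [[1, -2, -1], [-2, -3, -4]].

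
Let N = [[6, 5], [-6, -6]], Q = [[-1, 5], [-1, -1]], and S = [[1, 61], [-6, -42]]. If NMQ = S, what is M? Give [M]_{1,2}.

Isolating M: multiply by N⁻¹ from the left and Q⁻¹ from the right, so M = N⁻¹SQ⁻¹.
det N = -6; the adjugate gives N⁻¹ = [[1, 5/6], [-1, -1]].
det Q = 6, so Q⁻¹ = [[-1/6, -5/6], [1/6, -1/6]].
N⁻¹S = [[-4, 26], [5, -19]].
M = (N⁻¹S)Q⁻¹ = [[5, -1], [-4, -1]].

-1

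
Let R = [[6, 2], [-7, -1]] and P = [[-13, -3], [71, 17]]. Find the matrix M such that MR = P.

M = [[-1, 1], [6, -5]]

Since R sits to the right of M, M = PR⁻¹.
det R = 8; the adjugate gives R⁻¹ = [[-1/8, -1/4], [7/8, 3/4]].
M = PR⁻¹ = [[-13, -3], [71, 17]] · [[-1/8, -1/4], [7/8, 3/4]] = [[-1, 1], [6, -5]].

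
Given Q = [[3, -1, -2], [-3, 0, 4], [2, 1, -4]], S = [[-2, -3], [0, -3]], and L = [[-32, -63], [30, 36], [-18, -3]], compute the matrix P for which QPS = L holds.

P = [[5, 3], [-1, -2], [0, 3]]

P = Q⁻¹LS⁻¹ (apply Q⁻¹ on the left and S⁻¹ on the right).
Q has determinant -2; Q⁻¹ = [[2, 3, 2], [2, 4, 3], [3/2, 5/2, 3/2]].
S has determinant 6; S⁻¹ = [[-1/2, 1/2], [0, -1/3]].
Q⁻¹L = [[-10, -24], [2, 9], [0, -9]].
P = (Q⁻¹L)S⁻¹ = [[5, 3], [-1, -2], [0, 3]].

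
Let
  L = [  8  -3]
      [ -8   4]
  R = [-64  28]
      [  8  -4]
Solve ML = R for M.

M = [[-4, 4], [0, -1]]

Right-multiplying both sides by L⁻¹ gives M = RL⁻¹.
L has determinant 8; L⁻¹ = [[1/2, 3/8], [1, 1]].
M = RL⁻¹ = [[-64, 28], [8, -4]] · [[1/2, 3/8], [1, 1]] = [[-4, 4], [0, -1]].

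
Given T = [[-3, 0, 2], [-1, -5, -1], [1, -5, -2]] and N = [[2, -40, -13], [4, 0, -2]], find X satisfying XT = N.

X = [[0, 3, 5], [0, -2, 2]]

Since T sits to the right of X, X = NT⁻¹.
T has determinant 5; T⁻¹ = [[1, -2, 2], [-3/5, 4/5, -1], [2, -3, 3]].
X = NT⁻¹ = [[2, -40, -13], [4, 0, -2]] · [[1, -2, 2], [-3/5, 4/5, -1], [2, -3, 3]] = [[0, 3, 5], [0, -2, 2]].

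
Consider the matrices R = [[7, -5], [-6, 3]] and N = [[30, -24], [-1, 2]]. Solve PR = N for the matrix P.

Right-multiplying both sides by R⁻¹ gives P = NR⁻¹.
det R = -9, so R⁻¹ = [[-1/3, -5/9], [-2/3, -7/9]].
P = NR⁻¹ = [[30, -24], [-1, 2]] · [[-1/3, -5/9], [-2/3, -7/9]] = [[6, 2], [-1, -1]].

P = [[6, 2], [-1, -1]]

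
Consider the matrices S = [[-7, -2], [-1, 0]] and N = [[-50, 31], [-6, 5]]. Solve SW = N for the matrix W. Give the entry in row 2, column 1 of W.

4

Left-multiplying both sides by S⁻¹ gives W = S⁻¹N.
det S = -2, so S⁻¹ = [[0, -1], [-1/2, 7/2]].
W = S⁻¹N = [[0, -1], [-1/2, 7/2]] · [[-50, 31], [-6, 5]] = [[6, -5], [4, 2]].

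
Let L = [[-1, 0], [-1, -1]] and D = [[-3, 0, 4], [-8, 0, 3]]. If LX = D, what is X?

X = [[3, 0, -4], [5, 0, 1]]

L is on the left of X, so left-multiply by L⁻¹: X = L⁻¹D.
det L = 1, so L⁻¹ = [[-1, 0], [1, -1]].
X = L⁻¹D = [[-1, 0], [1, -1]] · [[-3, 0, 4], [-8, 0, 3]] = [[3, 0, -4], [5, 0, 1]].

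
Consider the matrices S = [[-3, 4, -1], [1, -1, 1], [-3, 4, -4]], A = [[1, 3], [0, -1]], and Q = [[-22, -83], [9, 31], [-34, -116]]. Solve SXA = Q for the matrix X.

X = [[2, -2], [-3, 3], [4, 1]]

Left-multiply by S⁻¹ and right-multiply by A⁻¹: X = S⁻¹QA⁻¹.
det S = 3, so S⁻¹ = [[0, 4, 1], [1/3, 3, 2/3], [1/3, 0, -1/3]].
det A = -1; the adjugate gives A⁻¹ = [[1, 3], [0, -1]].
S⁻¹Q = [[2, 8], [-3, -12], [4, 11]].
X = (S⁻¹Q)A⁻¹ = [[2, -2], [-3, 3], [4, 1]].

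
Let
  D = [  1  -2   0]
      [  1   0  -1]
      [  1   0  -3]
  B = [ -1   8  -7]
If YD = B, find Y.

Right-multiplying both sides by D⁻¹ gives Y = BD⁻¹.
D has determinant -4; D⁻¹ = [[0, 3/2, -1/2], [-1/2, 3/4, -1/4], [0, 1/2, -1/2]].
Y = BD⁻¹ = [[-1, 8, -7]] · [[0, 3/2, -1/2], [-1/2, 3/4, -1/4], [0, 1/2, -1/2]] = [[-4, 1, 2]].

Y = [[-4, 1, 2]]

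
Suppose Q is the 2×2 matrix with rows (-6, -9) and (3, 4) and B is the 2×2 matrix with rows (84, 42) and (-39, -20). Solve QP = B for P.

Since Q multiplies P on the left, P = Q⁻¹B.
det Q = 3; the adjugate gives Q⁻¹ = [[4/3, 3], [-1, -2]].
P = Q⁻¹B = [[4/3, 3], [-1, -2]] · [[84, 42], [-39, -20]] = [[-5, -4], [-6, -2]].

P = [[-5, -4], [-6, -2]]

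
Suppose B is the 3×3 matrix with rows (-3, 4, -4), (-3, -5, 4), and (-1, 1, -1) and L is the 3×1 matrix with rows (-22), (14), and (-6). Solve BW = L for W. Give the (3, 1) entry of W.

0

Left-multiplying both sides by B⁻¹ gives W = B⁻¹L.
det B = 1, so B⁻¹ = [[1, 0, -4], [-7, -1, 24], [-8, -1, 27]].
W = B⁻¹L = [[1, 0, -4], [-7, -1, 24], [-8, -1, 27]] · [[-22], [14], [-6]] = [[2], [-4], [0]].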